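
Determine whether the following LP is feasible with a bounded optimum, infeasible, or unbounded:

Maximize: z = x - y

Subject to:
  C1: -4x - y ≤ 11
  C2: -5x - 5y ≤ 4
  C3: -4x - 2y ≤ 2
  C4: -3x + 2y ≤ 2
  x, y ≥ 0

Unbounded (objective can increase without bound)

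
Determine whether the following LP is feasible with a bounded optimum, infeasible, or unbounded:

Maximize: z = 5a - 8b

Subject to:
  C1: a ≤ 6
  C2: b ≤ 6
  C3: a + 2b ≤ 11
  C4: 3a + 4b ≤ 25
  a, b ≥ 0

Feasible with a bounded optimal solution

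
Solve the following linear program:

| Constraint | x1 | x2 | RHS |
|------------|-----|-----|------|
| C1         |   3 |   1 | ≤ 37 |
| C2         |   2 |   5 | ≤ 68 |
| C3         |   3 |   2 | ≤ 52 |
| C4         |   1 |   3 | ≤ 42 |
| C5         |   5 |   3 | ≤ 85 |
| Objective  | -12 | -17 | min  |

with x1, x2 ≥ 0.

Evaluate the objective at each vertex of the feasible region:
  z(0, 0) = 0
  z(12.33, 0) = -148
  z(9, 10) = -278  ←
  z(0, 13.6) = -231.2
The minimum is at x1 = 9, x2 = 10.

x1 = 9, x2 = 10, z = -278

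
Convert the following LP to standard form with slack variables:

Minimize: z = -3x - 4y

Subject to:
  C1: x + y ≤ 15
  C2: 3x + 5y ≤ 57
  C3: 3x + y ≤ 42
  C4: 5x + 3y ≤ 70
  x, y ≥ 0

min z = -3x - 4y

s.t.
  x + y + s1 = 15
  3x + 5y + s2 = 57
  3x + y + s3 = 42
  5x + 3y + s4 = 70
  x, y, s1, s2, s3, s4 ≥ 0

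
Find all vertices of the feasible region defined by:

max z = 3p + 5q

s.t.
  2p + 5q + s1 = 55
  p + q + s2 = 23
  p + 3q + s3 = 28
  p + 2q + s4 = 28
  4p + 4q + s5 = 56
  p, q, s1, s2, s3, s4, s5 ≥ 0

(0, 0), (14, 0), (7, 7), (0, 9.333)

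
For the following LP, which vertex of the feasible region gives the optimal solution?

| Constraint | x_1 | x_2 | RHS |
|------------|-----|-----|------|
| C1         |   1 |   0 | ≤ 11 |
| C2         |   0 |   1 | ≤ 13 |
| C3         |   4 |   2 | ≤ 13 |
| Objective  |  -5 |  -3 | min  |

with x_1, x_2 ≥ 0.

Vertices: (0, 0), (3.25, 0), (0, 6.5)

Evaluate the objective at each vertex of the feasible region:
  z(0, 0) = 0
  z(3.25, 0) = -16.25
  z(0, 6.5) = -19.5  ←
The minimum is at x_1 = 0, x_2 = 6.5.

(0, 6.5)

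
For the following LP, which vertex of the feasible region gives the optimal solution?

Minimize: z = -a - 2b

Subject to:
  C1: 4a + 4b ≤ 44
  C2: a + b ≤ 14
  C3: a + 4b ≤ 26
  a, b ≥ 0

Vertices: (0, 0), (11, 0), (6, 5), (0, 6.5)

Evaluate the objective at each vertex of the feasible region:
  z(0, 0) = 0
  z(11, 0) = -11
  z(6, 5) = -16  ←
  z(0, 6.5) = -13
The minimum is at a = 6, b = 5.

(6, 5)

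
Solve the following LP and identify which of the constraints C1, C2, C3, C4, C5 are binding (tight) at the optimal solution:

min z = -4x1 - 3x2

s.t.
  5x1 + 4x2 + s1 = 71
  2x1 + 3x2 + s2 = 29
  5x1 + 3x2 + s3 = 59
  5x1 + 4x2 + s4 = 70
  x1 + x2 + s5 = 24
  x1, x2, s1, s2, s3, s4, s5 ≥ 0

At x1 = 10, x2 = 3, compute slack b - a·x for each constraint:
  C1: 71 − 62 = 9  (slack)
  C2: 29 − 29 = 0  (binding)
  C3: 59 − 59 = 0  (binding)
  C4: 70 − 62 = 8  (slack)
  C5: 24 − 13 = 11  (slack)

Optimal: x1 = 10, x2 = 3
Binding: C2, C3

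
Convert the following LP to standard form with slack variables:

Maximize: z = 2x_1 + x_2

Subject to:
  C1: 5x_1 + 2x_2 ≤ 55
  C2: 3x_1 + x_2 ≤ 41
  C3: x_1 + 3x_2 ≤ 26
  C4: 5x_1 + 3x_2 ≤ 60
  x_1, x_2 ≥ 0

max z = 2x_1 + x_2

s.t.
  5x_1 + 2x_2 + s1 = 55
  3x_1 + x_2 + s2 = 41
  x_1 + 3x_2 + s3 = 26
  5x_1 + 3x_2 + s4 = 60
  x_1, x_2, s1, s2, s3, s4 ≥ 0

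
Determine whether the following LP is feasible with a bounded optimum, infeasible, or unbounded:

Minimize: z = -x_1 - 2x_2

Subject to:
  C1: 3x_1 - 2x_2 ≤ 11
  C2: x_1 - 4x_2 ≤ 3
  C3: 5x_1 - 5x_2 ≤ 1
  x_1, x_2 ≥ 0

Unbounded (objective can decrease without bound)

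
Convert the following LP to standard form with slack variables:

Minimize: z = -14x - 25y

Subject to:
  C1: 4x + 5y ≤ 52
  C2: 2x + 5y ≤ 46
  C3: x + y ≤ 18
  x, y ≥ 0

min z = -14x - 25y

s.t.
  4x + 5y + s1 = 52
  2x + 5y + s2 = 46
  x + y + s3 = 18
  x, y, s1, s2, s3 ≥ 0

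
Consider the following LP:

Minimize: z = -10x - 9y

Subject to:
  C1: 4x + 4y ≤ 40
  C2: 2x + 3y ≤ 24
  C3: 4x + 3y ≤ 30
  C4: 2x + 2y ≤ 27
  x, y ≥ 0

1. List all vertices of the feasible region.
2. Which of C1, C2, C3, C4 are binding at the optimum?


1. (0, 0), (7.5, 0), (3, 6), (0, 8)
2. C2, C3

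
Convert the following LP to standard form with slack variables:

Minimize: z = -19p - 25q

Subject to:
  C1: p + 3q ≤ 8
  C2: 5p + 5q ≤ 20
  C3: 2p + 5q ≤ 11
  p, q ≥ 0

min z = -19p - 25q

s.t.
  p + 3q + s1 = 8
  5p + 5q + s2 = 20
  2p + 5q + s3 = 11
  p, q, s1, s2, s3 ≥ 0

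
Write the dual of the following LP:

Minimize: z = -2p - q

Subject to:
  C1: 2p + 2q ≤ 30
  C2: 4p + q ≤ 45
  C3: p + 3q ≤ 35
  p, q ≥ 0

Primal min cᵀx s.t. Ax ≤ b, x ≥ 0  →  Dual max −bᵀy s.t. Aᵀy ≥ −c, y ≥ 0.

Maximize: z = -30y1 - 45y2 - 35y3

Subject to:
  2y1 + 4y2 + y3 ≥ 2
  2y1 + y2 + 3y3 ≥ 1
  y1, y2, y3 ≥ 0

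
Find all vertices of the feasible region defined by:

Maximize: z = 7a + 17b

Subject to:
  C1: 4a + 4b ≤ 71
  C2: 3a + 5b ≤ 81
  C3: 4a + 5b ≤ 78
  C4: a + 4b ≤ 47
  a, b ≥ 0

(0, 0), (17.75, 0), (10.75, 7), (7, 10), (0, 11.75)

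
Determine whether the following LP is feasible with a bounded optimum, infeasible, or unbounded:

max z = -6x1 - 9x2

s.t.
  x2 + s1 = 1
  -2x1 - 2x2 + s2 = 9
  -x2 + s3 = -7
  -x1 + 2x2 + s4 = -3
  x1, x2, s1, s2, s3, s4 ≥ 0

Infeasible (no feasible solution exists)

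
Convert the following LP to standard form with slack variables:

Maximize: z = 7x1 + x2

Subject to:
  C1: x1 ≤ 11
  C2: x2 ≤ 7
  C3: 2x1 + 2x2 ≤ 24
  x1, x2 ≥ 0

max z = 7x1 + x2

s.t.
  x1 + s1 = 11
  x2 + s2 = 7
  2x1 + 2x2 + s3 = 24
  x1, x2, s1, s2, s3 ≥ 0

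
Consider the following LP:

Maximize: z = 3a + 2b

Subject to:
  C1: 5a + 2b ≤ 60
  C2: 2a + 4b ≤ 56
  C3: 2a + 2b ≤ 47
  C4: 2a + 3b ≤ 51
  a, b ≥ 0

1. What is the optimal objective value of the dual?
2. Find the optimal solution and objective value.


1. 44
2. a = 8, b = 10, z = 44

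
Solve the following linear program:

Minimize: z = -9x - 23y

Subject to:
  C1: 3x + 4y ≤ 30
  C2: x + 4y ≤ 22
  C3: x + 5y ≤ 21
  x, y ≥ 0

Evaluate the objective at each vertex of the feasible region:
  z(0, 0) = 0
  z(10, 0) = -90
  z(6, 3) = -123  ←
  z(0, 4.2) = -96.6
The minimum is at x = 6, y = 3.

x = 6, y = 3, z = -123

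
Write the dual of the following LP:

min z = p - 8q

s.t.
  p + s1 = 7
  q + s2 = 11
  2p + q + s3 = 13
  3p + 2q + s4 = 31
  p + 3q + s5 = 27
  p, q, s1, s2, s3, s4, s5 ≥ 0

Primal min cᵀx s.t. Ax ≤ b, x ≥ 0  →  Dual max −bᵀy s.t. Aᵀy ≥ −c, y ≥ 0.

Maximize: z = -7y1 - 11y2 - 13y3 - 31y4 - 27y5

Subject to:
  y1 + 2y3 + 3y4 + y5 ≥ -1
  y2 + y3 + 2y4 + 3y5 ≥ 8
  y1, y2, y3, y4, y5 ≥ 0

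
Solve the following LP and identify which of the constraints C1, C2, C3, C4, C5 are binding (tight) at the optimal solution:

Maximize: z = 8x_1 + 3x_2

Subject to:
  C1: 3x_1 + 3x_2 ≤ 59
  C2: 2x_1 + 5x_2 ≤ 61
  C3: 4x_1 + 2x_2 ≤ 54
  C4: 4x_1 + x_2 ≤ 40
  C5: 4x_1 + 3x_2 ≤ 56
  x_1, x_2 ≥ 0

At x_1 = 8, x_2 = 8, compute slack b - a·x for each constraint:
  C1: 59 − 48 = 11  (slack)
  C2: 61 − 56 = 5  (slack)
  C3: 54 − 48 = 6  (slack)
  C4: 40 − 40 = 0  (binding)
  C5: 56 − 56 = 0  (binding)

Optimal: x_1 = 8, x_2 = 8
Binding: C4, C5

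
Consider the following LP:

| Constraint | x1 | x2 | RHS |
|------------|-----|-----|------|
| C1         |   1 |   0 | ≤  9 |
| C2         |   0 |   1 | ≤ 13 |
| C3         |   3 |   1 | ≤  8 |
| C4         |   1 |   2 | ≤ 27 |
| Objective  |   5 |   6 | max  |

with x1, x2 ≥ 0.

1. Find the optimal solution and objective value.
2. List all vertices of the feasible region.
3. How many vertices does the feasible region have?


1. x1 = 0, x2 = 8, z = 48
2. (0, 0), (2.667, 0), (0, 8)
3. 3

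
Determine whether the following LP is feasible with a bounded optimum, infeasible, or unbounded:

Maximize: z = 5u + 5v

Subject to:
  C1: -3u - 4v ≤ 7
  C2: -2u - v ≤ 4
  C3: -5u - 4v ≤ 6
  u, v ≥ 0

Unbounded (objective can increase without bound)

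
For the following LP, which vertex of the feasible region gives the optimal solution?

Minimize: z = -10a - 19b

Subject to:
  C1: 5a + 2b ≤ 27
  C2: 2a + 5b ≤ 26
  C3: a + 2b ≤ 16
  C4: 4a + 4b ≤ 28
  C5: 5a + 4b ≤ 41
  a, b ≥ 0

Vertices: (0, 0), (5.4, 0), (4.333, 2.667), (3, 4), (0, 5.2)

Evaluate the objective at each vertex of the feasible region:
  z(0, 0) = 0
  z(5.4, 0) = -54
  z(4.333, 2.667) = -94
  z(3, 4) = -106  ←
  z(0, 5.2) = -98.8
The minimum is at a = 3, b = 4.

(3, 4)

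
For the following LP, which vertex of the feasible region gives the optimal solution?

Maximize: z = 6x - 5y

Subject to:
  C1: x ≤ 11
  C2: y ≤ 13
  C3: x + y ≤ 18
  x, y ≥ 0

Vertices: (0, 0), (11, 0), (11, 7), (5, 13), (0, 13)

Evaluate the objective at each vertex of the feasible region:
  z(0, 0) = 0
  z(11, 0) = 66  ←
  z(11, 7) = 31
  z(5, 13) = -35
  z(0, 13) = -65
The maximum is at x = 11, y = 0.

(11, 0)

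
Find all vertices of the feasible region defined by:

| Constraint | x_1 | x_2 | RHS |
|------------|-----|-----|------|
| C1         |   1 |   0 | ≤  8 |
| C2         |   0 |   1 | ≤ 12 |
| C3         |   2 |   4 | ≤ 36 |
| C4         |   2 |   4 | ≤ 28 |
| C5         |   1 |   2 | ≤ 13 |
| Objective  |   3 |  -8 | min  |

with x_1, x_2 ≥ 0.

(0, 0), (8, 0), (8, 2.5), (0, 6.5)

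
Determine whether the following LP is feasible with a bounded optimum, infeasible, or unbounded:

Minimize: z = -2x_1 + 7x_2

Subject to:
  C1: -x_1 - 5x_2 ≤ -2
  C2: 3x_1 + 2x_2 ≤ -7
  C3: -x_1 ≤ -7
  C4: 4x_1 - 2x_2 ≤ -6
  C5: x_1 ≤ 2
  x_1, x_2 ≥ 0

Infeasible (no feasible solution exists)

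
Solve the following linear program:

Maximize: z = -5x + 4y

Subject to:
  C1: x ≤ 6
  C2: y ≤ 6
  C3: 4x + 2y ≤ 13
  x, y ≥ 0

Evaluate the objective at each vertex of the feasible region:
  z(0, 0) = 0
  z(3.25, 0) = -16.25
  z(0.25, 6) = 22.75
  z(0, 6) = 24  ←
The maximum is at x = 0, y = 6.

x = 0, y = 6, z = 24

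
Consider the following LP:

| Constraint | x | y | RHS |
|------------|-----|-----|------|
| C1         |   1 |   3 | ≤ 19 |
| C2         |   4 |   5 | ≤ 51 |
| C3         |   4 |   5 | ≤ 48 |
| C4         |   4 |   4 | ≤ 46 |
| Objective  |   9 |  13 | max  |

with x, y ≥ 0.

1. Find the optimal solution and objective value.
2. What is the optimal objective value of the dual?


1. x = 7, y = 4, z = 115
2. 115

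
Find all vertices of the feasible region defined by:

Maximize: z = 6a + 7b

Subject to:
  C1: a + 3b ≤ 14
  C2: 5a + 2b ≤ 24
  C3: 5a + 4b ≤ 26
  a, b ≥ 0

(0, 0), (4.8, 0), (4.4, 1), (2, 4), (0, 4.667)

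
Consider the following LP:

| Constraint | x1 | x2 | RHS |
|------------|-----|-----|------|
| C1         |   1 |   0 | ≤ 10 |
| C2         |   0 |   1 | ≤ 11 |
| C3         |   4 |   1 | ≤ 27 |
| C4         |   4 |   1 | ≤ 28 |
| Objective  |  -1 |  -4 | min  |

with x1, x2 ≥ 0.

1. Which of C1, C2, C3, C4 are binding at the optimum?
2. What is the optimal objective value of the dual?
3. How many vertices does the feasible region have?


1. C2, C3
2. -48
3. 4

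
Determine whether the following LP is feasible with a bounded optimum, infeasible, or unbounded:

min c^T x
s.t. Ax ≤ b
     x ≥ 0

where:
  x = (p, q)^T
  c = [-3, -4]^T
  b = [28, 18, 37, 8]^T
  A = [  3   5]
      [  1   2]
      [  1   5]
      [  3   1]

Feasible with a bounded optimal solution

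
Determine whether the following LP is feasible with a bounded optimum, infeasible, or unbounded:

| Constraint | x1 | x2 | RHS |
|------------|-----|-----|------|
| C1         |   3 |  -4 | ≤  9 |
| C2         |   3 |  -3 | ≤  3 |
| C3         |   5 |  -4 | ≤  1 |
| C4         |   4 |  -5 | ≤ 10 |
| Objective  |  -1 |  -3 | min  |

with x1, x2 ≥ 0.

Unbounded (objective can decrease without bound)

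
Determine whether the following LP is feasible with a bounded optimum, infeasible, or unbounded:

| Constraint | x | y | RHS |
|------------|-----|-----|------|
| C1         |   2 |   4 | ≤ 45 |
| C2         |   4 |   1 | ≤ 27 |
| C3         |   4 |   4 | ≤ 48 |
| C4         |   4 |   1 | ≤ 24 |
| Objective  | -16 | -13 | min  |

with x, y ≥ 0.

Feasible with a bounded optimal solution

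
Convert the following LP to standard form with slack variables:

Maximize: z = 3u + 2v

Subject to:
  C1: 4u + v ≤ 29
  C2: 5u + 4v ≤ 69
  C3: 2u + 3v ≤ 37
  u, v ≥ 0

max z = 3u + 2v

s.t.
  4u + v + s1 = 29
  5u + 4v + s2 = 69
  2u + 3v + s3 = 37
  u, v, s1, s2, s3 ≥ 0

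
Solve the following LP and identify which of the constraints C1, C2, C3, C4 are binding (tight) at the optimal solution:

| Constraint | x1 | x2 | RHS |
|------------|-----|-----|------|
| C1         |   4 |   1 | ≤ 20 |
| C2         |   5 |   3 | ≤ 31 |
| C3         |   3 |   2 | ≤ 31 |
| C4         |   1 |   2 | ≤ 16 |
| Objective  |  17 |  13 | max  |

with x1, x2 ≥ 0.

At x1 = 2, x2 = 7, compute slack b - a·x for each constraint:
  C1: 20 − 15 = 5  (slack)
  C2: 31 − 31 = 0  (binding)
  C3: 31 − 20 = 11  (slack)
  C4: 16 − 16 = 0  (binding)

Optimal: x1 = 2, x2 = 7
Binding: C2, C4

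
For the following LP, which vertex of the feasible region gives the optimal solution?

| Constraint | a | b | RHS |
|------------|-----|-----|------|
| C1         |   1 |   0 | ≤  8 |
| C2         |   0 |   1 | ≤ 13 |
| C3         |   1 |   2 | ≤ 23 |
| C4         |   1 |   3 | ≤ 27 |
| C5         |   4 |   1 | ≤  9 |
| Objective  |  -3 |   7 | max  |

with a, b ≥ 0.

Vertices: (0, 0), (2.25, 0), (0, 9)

Evaluate the objective at each vertex of the feasible region:
  z(0, 0) = 0
  z(2.25, 0) = -6.75
  z(0, 9) = 63  ←
The maximum is at a = 0, b = 9.

(0, 9)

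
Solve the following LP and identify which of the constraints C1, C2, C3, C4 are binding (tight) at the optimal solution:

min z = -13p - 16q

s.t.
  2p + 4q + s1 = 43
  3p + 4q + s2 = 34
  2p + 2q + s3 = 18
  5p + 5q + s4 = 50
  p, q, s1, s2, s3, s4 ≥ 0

At p = 2, q = 7, compute slack b - a·x for each constraint:
  C1: 43 − 32 = 11  (slack)
  C2: 34 − 34 = 0  (binding)
  C3: 18 − 18 = 0  (binding)
  C4: 50 − 45 = 5  (slack)

Optimal: p = 2, q = 7
Binding: C2, C3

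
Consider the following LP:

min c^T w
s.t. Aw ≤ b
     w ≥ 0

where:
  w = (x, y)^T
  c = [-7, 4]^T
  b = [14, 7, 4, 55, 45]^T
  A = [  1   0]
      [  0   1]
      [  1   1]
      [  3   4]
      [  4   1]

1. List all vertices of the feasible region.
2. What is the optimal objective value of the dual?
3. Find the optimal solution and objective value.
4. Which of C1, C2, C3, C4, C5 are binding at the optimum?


1. (0, 0), (4, 0), (0, 4)
2. -28
3. x = 4, y = 0, z = -28
4. C3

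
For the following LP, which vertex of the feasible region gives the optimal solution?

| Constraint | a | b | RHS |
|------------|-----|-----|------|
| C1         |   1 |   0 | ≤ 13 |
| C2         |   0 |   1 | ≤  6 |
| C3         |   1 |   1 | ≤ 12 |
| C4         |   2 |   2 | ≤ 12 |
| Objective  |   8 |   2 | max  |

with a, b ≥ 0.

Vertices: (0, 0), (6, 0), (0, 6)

Evaluate the objective at each vertex of the feasible region:
  z(0, 0) = 0
  z(6, 0) = 48  ←
  z(0, 6) = 12
The maximum is at a = 6, b = 0.

(6, 0)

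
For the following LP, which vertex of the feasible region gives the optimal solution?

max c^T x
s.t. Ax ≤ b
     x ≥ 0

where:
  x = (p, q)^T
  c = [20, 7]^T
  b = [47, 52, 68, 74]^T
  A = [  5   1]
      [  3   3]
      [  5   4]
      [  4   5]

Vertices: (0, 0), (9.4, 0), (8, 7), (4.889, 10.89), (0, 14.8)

Evaluate the objective at each vertex of the feasible region:
  z(0, 0) = 0
  z(9.4, 0) = 188
  z(8, 7) = 209  ←
  z(4.889, 10.89) = 174
  z(0, 14.8) = 103.6
The maximum is at p = 8, q = 7.

(8, 7)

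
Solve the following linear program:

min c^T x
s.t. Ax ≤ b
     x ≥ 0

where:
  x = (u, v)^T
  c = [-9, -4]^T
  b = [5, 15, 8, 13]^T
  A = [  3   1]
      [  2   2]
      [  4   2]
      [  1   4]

Evaluate the objective at each vertex of the feasible region:
  z(0, 0) = 0
  z(1.667, 0) = -15
  z(1, 2) = -17  ←
  z(0.4286, 3.143) = -16.43
  z(0, 3.25) = -13
The minimum is at u = 1, v = 2.

u = 1, v = 2, z = -17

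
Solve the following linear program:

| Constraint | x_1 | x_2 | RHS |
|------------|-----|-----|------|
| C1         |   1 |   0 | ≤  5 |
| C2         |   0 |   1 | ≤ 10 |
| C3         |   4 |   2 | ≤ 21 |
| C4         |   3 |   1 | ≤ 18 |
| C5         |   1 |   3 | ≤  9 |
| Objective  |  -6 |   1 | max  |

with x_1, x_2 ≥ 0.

Evaluate the objective at each vertex of the feasible region:
  z(0, 0) = 0
  z(5, 0) = -30
  z(5, 0.5) = -29.5
  z(4.5, 1.5) = -25.5
  z(0, 3) = 3  ←
The maximum is at x_1 = 0, x_2 = 3.

x_1 = 0, x_2 = 3, z = 3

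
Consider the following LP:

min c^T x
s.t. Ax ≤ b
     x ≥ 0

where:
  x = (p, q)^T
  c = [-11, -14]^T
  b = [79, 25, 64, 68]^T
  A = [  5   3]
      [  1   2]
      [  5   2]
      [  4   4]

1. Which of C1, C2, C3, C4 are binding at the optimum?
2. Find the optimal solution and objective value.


1. C2, C4
2. p = 9, q = 8, z = -211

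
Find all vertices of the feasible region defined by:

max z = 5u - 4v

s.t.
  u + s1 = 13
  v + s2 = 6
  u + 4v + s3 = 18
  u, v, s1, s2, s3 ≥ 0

(0, 0), (13, 0), (13, 1.25), (0, 4.5)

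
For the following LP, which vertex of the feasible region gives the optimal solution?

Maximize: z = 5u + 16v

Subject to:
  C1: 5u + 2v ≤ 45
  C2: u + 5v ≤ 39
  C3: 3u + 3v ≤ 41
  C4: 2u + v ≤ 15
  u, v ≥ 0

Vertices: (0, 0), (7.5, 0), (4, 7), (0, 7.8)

Evaluate the objective at each vertex of the feasible region:
  z(0, 0) = 0
  z(7.5, 0) = 37.5
  z(4, 7) = 132  ←
  z(0, 7.8) = 124.8
The maximum is at u = 4, v = 7.

(4, 7)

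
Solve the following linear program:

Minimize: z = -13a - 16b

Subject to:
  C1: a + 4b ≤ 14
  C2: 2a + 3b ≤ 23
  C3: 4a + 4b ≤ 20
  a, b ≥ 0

Evaluate the objective at each vertex of the feasible region:
  z(0, 0) = 0
  z(5, 0) = -65
  z(2, 3) = -74  ←
  z(0, 3.5) = -56
The minimum is at a = 2, b = 3.

a = 2, b = 3, z = -74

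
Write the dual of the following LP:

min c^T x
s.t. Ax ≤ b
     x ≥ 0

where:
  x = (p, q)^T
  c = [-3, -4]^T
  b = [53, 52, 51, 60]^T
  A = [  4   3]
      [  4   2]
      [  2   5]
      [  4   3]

Primal min cᵀx s.t. Ax ≤ b, x ≥ 0  →  Dual max −bᵀy s.t. Aᵀy ≥ −c, y ≥ 0.

Maximize: z = -53y1 - 52y2 - 51y3 - 60y4

Subject to:
  4y1 + 4y2 + 2y3 + 4y4 ≥ 3
  3y1 + 2y2 + 5y3 + 3y4 ≥ 4
  y1, y2, y3, y4 ≥ 0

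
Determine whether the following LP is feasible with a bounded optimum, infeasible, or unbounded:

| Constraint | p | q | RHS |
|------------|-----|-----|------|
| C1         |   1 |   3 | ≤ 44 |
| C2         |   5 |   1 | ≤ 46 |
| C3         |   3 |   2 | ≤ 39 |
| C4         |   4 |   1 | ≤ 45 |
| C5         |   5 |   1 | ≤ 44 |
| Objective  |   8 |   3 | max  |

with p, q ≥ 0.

Feasible with a bounded optimal solution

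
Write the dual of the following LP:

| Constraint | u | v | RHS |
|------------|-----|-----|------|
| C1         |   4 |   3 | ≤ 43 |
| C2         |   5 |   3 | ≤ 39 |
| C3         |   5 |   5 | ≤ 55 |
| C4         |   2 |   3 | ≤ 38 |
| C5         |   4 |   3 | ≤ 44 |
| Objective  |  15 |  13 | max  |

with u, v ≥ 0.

Primal max cᵀx s.t. Ax ≤ b, x ≥ 0  →  Dual min bᵀy s.t. Aᵀy ≥ c, y ≥ 0.

Minimize: z = 43y1 + 39y2 + 55y3 + 38y4 + 44y5

Subject to:
  4y1 + 5y2 + 5y3 + 2y4 + 4y5 ≥ 15
  3y1 + 3y2 + 5y3 + 3y4 + 3y5 ≥ 13
  y1, y2, y3, y4, y5 ≥ 0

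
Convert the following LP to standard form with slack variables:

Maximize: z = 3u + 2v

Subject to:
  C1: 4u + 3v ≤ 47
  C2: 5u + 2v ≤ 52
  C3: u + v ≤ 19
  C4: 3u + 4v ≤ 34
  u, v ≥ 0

max z = 3u + 2v

s.t.
  4u + 3v + s1 = 47
  5u + 2v + s2 = 52
  u + v + s3 = 19
  3u + 4v + s4 = 34
  u, v, s1, s2, s3, s4 ≥ 0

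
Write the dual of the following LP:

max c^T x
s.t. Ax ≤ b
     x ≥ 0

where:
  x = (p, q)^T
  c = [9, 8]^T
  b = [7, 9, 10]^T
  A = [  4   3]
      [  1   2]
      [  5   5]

Primal max cᵀx s.t. Ax ≤ b, x ≥ 0  →  Dual min bᵀy s.t. Aᵀy ≥ c, y ≥ 0.

Minimize: z = 7y1 + 9y2 + 10y3

Subject to:
  4y1 + y2 + 5y3 ≥ 9
  3y1 + 2y2 + 5y3 ≥ 8
  y1, y2, y3 ≥ 0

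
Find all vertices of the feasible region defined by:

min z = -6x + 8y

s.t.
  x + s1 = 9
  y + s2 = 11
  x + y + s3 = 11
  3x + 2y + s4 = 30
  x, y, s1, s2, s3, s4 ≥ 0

(0, 0), (9, 0), (9, 1.5), (8, 3), (0, 11)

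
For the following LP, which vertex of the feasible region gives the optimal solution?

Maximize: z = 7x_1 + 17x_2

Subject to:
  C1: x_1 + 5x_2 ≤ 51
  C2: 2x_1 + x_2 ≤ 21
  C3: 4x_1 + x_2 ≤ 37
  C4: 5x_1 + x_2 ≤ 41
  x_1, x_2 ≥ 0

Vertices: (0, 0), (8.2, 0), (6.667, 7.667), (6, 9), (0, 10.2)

Evaluate the objective at each vertex of the feasible region:
  z(0, 0) = 0
  z(8.2, 0) = 57.4
  z(6.667, 7.667) = 177
  z(6, 9) = 195  ←
  z(0, 10.2) = 173.4
The maximum is at x_1 = 6, x_2 = 9.

(6, 9)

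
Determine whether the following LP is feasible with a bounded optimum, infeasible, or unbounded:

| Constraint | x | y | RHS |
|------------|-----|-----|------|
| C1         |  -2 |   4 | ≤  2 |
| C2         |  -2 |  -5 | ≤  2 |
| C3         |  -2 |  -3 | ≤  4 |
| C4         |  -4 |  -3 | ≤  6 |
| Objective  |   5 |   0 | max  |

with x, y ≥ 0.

Unbounded (objective can increase without bound)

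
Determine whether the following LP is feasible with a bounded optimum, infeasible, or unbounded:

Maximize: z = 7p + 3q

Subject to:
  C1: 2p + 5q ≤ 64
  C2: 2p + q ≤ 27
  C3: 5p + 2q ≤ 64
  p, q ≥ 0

Feasible with a bounded optimal solution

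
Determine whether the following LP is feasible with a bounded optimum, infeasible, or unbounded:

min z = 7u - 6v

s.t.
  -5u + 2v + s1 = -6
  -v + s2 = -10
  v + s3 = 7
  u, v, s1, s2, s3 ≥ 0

Infeasible (no feasible solution exists)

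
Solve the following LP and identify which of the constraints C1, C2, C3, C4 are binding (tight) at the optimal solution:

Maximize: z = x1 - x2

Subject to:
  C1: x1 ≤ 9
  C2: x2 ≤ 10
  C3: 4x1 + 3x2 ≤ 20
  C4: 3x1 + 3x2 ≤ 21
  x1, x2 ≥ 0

At x1 = 5, x2 = 0, compute slack b - a·x for each constraint:
  C1: 9 − 5 = 4  (slack)
  C2: 10 − 0 = 10  (slack)
  C3: 20 − 20 = 0  (binding)
  C4: 21 − 15 = 6  (slack)

Optimal: x1 = 5, x2 = 0
Binding: C3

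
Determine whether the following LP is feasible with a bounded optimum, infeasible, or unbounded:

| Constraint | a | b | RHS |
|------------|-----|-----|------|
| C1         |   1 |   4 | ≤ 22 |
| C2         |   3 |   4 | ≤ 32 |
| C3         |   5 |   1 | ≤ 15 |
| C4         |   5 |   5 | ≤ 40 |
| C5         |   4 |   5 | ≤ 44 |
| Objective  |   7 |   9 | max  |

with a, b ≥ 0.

Feasible with a bounded optimal solution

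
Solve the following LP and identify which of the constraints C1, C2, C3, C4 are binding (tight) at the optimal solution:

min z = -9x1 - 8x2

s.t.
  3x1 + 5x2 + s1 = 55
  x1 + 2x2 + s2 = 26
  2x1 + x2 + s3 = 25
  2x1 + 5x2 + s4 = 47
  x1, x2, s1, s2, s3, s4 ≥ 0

At x1 = 10, x2 = 5, compute slack b - a·x for each constraint:
  C1: 55 − 55 = 0  (binding)
  C2: 26 − 20 = 6  (slack)
  C3: 25 − 25 = 0  (binding)
  C4: 47 − 45 = 2  (slack)

Optimal: x1 = 10, x2 = 5
Binding: C1, C3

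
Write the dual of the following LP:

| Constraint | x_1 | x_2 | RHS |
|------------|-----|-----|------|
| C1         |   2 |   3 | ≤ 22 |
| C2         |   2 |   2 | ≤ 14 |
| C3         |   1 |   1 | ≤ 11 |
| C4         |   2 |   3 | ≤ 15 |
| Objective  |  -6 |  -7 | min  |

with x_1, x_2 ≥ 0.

Primal min cᵀx s.t. Ax ≤ b, x ≥ 0  →  Dual max −bᵀy s.t. Aᵀy ≥ −c, y ≥ 0.

Maximize: z = -22y1 - 14y2 - 11y3 - 15y4

Subject to:
  2y1 + 2y2 + y3 + 2y4 ≥ 6
  3y1 + 2y2 + y3 + 3y4 ≥ 7
  y1, y2, y3, y4 ≥ 0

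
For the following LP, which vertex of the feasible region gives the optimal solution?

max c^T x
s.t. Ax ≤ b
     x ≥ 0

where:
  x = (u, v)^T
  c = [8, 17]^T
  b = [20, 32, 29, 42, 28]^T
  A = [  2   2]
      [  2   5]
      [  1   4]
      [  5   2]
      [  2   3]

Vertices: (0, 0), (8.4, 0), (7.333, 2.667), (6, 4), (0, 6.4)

Evaluate the objective at each vertex of the feasible region:
  z(0, 0) = 0
  z(8.4, 0) = 67.2
  z(7.333, 2.667) = 104
  z(6, 4) = 116  ←
  z(0, 6.4) = 108.8
The maximum is at u = 6, v = 4.

(6, 4)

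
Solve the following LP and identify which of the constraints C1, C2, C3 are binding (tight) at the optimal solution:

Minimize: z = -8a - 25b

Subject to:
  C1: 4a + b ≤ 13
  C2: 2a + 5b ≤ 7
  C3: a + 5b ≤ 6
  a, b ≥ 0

At a = 1, b = 1, compute slack b - a·x for each constraint:
  C1: 13 − 5 = 8  (slack)
  C2: 7 − 7 = 0  (binding)
  C3: 6 − 6 = 0  (binding)

Optimal: a = 1, b = 1
Binding: C2, C3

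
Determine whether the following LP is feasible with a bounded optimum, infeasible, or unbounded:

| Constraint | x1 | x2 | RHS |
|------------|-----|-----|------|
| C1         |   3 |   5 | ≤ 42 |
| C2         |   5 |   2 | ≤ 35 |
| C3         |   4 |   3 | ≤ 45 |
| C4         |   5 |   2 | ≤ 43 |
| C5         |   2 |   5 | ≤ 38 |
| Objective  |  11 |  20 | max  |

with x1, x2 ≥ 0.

Feasible with a bounded optimal solution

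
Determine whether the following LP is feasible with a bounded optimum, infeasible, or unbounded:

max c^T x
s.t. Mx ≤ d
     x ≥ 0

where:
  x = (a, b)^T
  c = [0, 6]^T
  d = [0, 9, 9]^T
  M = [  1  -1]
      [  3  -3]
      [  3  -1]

Unbounded (objective can increase without bound)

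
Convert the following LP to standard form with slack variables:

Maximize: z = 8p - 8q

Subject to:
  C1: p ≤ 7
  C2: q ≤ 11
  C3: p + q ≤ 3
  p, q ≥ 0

max z = 8p - 8q

s.t.
  p + s1 = 7
  q + s2 = 11
  p + q + s3 = 3
  p, q, s1, s2, s3 ≥ 0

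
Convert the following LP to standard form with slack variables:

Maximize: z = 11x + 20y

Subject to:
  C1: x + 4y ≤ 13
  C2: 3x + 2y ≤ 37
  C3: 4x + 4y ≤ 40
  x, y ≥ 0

max z = 11x + 20y

s.t.
  x + 4y + s1 = 13
  3x + 2y + s2 = 37
  4x + 4y + s3 = 40
  x, y, s1, s2, s3 ≥ 0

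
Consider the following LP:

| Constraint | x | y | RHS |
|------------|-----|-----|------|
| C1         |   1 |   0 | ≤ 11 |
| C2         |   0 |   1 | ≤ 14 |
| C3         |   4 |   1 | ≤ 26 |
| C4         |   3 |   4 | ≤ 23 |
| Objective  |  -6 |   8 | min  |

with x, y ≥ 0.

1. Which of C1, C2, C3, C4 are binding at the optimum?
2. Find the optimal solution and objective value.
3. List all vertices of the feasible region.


1. C3
2. x = 6.5, y = 0, z = -39
3. (0, 0), (6.5, 0), (6.231, 1.077), (0, 5.75)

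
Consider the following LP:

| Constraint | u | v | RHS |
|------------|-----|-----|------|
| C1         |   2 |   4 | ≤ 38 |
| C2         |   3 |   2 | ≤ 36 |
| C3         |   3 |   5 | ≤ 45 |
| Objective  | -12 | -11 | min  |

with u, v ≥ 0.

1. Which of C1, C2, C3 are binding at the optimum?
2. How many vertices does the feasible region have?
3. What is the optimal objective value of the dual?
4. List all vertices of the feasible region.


1. C2, C3
2. 4
3. -153
4. (0, 0), (12, 0), (10, 3), (0, 9)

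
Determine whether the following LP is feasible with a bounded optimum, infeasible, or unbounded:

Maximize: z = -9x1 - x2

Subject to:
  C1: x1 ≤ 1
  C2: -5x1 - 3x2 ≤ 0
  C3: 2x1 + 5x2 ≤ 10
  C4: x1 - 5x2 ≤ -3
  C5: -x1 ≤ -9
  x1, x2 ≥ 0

Infeasible (no feasible solution exists)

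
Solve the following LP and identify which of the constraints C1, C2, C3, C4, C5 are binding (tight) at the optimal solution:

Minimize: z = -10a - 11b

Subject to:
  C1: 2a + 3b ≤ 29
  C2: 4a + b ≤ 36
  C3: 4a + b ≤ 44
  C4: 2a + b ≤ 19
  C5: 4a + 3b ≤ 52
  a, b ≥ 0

At a = 7, b = 5, compute slack b - a·x for each constraint:
  C1: 29 − 29 = 0  (binding)
  C2: 36 − 33 = 3  (slack)
  C3: 44 − 33 = 11  (slack)
  C4: 19 − 19 = 0  (binding)
  C5: 52 − 43 = 9  (slack)

Optimal: a = 7, b = 5
Binding: C1, C4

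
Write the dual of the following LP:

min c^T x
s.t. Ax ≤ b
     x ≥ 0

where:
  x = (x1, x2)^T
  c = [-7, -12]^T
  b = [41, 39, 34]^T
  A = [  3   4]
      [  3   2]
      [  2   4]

Primal min cᵀx s.t. Ax ≤ b, x ≥ 0  →  Dual max −bᵀy s.t. Aᵀy ≥ −c, y ≥ 0.

Maximize: z = -41y1 - 39y2 - 34y3

Subject to:
  3y1 + 3y2 + 2y3 ≥ 7
  4y1 + 2y2 + 4y3 ≥ 12
  y1, y2, y3 ≥ 0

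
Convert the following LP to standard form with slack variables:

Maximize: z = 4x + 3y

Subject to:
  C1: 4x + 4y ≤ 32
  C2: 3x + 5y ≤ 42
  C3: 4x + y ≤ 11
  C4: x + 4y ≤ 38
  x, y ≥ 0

max z = 4x + 3y

s.t.
  4x + 4y + s1 = 32
  3x + 5y + s2 = 42
  4x + y + s3 = 11
  x + 4y + s4 = 38
  x, y, s1, s2, s3, s4 ≥ 0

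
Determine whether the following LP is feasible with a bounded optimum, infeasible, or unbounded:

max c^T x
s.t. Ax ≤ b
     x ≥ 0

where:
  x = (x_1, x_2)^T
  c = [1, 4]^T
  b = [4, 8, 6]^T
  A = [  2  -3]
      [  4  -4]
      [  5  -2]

Unbounded (objective can increase without bound)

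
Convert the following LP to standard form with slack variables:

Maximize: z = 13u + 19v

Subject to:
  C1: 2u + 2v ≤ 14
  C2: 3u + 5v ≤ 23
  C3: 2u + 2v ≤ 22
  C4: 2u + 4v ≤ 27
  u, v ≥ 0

max z = 13u + 19v

s.t.
  2u + 2v + s1 = 14
  3u + 5v + s2 = 23
  2u + 2v + s3 = 22
  2u + 4v + s4 = 27
  u, v, s1, s2, s3, s4 ≥ 0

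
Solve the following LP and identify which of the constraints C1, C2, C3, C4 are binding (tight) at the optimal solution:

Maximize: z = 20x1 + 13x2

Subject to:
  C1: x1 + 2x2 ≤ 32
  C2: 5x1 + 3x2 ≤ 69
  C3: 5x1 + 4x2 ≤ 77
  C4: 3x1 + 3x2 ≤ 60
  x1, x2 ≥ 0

At x1 = 9, x2 = 8, compute slack b - a·x for each constraint:
  C1: 32 − 25 = 7  (slack)
  C2: 69 − 69 = 0  (binding)
  C3: 77 − 77 = 0  (binding)
  C4: 60 − 51 = 9  (slack)

Optimal: x1 = 9, x2 = 8
Binding: C2, C3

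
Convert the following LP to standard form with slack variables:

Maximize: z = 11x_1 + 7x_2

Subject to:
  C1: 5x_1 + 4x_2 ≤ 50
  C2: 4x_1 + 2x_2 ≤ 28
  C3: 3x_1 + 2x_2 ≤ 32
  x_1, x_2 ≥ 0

max z = 11x_1 + 7x_2

s.t.
  5x_1 + 4x_2 + s1 = 50
  4x_1 + 2x_2 + s2 = 28
  3x_1 + 2x_2 + s3 = 32
  x_1, x_2, s1, s2, s3 ≥ 0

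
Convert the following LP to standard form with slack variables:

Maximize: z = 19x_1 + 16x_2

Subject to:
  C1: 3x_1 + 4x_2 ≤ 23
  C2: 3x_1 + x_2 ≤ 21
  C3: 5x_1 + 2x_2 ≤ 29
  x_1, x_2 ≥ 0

max z = 19x_1 + 16x_2

s.t.
  3x_1 + 4x_2 + s1 = 23
  3x_1 + x_2 + s2 = 21
  5x_1 + 2x_2 + s3 = 29
  x_1, x_2, s1, s2, s3 ≥ 0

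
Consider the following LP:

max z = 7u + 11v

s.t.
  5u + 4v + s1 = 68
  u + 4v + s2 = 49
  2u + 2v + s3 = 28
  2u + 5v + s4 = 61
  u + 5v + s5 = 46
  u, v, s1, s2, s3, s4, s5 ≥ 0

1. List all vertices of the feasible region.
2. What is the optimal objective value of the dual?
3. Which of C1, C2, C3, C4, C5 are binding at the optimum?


1. (0, 0), (13.6, 0), (12, 2), (6, 8), (0, 9.2)
2. 130
3. C3, C5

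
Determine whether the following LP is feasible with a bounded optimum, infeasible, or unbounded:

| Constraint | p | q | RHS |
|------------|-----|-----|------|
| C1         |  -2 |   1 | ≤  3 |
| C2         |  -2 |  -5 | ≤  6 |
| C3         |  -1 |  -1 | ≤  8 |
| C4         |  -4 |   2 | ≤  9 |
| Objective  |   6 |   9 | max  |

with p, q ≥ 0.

Unbounded (objective can increase without bound)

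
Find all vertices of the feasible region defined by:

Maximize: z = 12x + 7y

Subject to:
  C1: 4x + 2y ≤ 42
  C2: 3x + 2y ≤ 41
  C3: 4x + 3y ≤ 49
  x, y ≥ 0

(0, 0), (10.5, 0), (7, 7), (0, 16.33)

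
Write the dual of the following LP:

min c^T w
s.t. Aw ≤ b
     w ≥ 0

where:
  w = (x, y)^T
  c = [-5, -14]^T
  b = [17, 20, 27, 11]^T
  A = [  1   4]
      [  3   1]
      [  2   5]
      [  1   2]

Primal min cᵀx s.t. Ax ≤ b, x ≥ 0  →  Dual max −bᵀy s.t. Aᵀy ≥ −c, y ≥ 0.

Maximize: z = -17y1 - 20y2 - 27y3 - 11y4

Subject to:
  y1 + 3y2 + 2y3 + y4 ≥ 5
  4y1 + y2 + 5y3 + 2y4 ≥ 14
  y1, y2, y3, y4 ≥ 0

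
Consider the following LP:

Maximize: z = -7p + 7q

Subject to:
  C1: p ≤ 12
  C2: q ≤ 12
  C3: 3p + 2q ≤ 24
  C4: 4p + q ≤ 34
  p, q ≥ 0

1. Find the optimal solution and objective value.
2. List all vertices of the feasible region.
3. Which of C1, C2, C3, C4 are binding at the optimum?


1. p = 0, q = 12, z = 84
2. (0, 0), (8, 0), (0, 12)
3. C2, C3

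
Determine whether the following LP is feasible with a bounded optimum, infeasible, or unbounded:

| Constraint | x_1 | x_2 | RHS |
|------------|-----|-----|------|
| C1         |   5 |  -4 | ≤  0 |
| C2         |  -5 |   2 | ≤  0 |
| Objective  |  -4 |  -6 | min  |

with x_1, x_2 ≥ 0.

Unbounded (objective can decrease without bound)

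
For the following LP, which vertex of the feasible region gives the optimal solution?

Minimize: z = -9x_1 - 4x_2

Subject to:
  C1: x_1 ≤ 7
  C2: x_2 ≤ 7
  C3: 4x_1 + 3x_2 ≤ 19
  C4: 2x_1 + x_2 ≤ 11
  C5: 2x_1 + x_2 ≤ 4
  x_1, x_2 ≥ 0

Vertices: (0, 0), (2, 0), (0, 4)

Evaluate the objective at each vertex of the feasible region:
  z(0, 0) = 0
  z(2, 0) = -18  ←
  z(0, 4) = -16
The minimum is at x_1 = 2, x_2 = 0.

(2, 0)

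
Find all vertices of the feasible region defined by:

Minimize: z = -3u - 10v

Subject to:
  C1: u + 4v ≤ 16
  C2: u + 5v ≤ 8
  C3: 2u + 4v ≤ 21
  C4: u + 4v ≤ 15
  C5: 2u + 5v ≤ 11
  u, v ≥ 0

(0, 0), (5.5, 0), (3, 1), (0, 1.6)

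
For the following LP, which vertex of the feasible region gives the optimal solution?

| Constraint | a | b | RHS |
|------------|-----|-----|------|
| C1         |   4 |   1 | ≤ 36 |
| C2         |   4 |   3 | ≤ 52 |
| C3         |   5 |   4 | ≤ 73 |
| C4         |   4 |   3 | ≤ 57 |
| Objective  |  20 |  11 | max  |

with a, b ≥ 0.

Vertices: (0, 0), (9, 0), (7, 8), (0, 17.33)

Evaluate the objective at each vertex of the feasible region:
  z(0, 0) = 0
  z(9, 0) = 180
  z(7, 8) = 228  ←
  z(0, 17.33) = 190.7
The maximum is at a = 7, b = 8.

(7, 8)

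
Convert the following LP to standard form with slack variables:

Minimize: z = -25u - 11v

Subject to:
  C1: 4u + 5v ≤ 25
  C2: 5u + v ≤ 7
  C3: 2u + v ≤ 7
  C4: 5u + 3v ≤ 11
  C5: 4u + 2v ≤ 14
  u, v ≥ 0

min z = -25u - 11v

s.t.
  4u + 5v + s1 = 25
  5u + v + s2 = 7
  2u + v + s3 = 7
  5u + 3v + s4 = 11
  4u + 2v + s5 = 14
  u, v, s1, s2, s3, s4, s5 ≥ 0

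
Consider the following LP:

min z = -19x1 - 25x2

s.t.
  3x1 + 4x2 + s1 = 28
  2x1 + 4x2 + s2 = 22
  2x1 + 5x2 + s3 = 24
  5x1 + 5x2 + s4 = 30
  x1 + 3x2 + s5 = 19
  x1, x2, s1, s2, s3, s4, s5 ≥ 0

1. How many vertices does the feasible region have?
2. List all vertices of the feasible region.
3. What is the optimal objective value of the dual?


1. 4
2. (0, 0), (6, 0), (2, 4), (0, 4.8)
3. -138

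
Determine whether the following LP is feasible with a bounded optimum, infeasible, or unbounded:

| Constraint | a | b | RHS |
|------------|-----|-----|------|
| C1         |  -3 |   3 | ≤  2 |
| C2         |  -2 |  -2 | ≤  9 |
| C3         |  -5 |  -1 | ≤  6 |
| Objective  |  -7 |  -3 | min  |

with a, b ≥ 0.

Unbounded (objective can decrease without bound)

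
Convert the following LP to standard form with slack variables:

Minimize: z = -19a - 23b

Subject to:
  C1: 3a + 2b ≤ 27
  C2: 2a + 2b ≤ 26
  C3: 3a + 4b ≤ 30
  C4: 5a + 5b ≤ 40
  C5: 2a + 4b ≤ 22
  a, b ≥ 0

min z = -19a - 23b

s.t.
  3a + 2b + s1 = 27
  2a + 2b + s2 = 26
  3a + 4b + s3 = 30
  5a + 5b + s4 = 40
  2a + 4b + s5 = 22
  a, b, s1, s2, s3, s4, s5 ≥ 0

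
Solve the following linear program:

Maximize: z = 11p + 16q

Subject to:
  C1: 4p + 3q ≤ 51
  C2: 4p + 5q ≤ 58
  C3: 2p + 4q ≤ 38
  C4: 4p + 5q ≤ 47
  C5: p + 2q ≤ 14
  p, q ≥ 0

Evaluate the objective at each vertex of the feasible region:
  z(0, 0) = 0
  z(11.75, 0) = 129.2
  z(8, 3) = 136  ←
  z(0, 7) = 112
The maximum is at p = 8, q = 3.

p = 8, q = 3, z = 136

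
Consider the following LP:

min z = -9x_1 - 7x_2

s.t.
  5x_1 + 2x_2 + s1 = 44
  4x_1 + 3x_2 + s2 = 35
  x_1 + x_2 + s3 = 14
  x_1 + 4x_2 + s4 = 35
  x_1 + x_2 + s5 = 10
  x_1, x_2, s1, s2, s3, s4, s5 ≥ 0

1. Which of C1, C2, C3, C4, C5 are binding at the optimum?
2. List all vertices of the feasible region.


1. C2, C5
2. (0, 0), (8.75, 0), (5, 5), (1.667, 8.333), (0, 8.75)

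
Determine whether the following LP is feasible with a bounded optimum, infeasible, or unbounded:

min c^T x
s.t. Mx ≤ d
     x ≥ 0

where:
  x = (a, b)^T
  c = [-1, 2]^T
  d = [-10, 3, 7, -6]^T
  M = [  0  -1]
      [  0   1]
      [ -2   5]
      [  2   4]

Infeasible (no feasible solution exists)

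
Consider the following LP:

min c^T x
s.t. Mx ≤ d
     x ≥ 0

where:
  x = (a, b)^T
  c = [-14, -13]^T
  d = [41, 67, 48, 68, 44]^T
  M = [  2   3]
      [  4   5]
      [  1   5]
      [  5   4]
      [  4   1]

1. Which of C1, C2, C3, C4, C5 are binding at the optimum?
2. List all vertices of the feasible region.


1. C2, C4
2. (0, 0), (11, 0), (9.818, 4.727), (8, 7), (6.333, 8.333), (0, 9.6)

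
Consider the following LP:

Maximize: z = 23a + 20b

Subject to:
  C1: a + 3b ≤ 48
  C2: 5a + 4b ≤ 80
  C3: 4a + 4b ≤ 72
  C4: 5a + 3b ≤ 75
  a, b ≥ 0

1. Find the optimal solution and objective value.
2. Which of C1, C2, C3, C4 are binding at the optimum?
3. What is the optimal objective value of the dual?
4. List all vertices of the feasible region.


1. a = 8, b = 10, z = 384
2. C2, C3
3. 384
4. (0, 0), (15, 0), (12, 5), (8, 10), (3, 15), (0, 16)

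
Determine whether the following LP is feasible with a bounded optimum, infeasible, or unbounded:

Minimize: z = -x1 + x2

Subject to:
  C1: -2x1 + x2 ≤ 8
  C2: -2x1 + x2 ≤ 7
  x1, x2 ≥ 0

Unbounded (objective can decrease without bound)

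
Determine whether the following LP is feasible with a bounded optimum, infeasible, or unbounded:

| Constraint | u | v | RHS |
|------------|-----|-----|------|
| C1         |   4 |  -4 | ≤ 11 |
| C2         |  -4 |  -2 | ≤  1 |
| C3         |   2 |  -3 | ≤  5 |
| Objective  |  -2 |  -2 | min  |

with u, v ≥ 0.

Unbounded (objective can decrease without bound)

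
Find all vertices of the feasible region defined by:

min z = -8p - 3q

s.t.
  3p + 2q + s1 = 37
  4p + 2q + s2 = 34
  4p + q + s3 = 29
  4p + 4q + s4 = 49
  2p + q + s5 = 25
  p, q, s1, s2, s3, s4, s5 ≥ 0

(0, 0), (7.25, 0), (6, 5), (4.75, 7.5), (0, 12.25)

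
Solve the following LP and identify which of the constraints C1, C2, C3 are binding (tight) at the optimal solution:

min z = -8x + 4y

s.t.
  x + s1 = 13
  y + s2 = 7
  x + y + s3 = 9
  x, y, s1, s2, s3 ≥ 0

At x = 9, y = 0, compute slack b - a·x for each constraint:
  C1: 13 − 9 = 4  (slack)
  C2: 7 − 0 = 7  (slack)
  C3: 9 − 9 = 0  (binding)

Optimal: x = 9, y = 0
Binding: C3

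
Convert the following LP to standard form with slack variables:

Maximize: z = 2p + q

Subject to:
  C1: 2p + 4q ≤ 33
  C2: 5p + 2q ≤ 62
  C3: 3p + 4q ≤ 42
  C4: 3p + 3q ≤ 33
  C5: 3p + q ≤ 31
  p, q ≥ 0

max z = 2p + q

s.t.
  2p + 4q + s1 = 33
  5p + 2q + s2 = 62
  3p + 4q + s3 = 42
  3p + 3q + s4 = 33
  3p + q + s5 = 31
  p, q, s1, s2, s3, s4, s5 ≥ 0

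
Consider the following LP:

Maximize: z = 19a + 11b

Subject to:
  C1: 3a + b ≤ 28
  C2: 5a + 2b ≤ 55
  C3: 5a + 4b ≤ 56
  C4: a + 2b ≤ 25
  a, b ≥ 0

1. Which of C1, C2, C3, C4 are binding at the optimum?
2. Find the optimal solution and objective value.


1. C1, C3
2. a = 8, b = 4, z = 196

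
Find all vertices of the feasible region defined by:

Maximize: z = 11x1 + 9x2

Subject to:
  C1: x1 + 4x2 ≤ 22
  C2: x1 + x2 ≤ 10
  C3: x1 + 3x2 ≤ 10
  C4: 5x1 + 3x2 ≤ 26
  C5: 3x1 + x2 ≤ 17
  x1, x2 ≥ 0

(0, 0), (5.2, 0), (4, 2), (0, 3.333)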